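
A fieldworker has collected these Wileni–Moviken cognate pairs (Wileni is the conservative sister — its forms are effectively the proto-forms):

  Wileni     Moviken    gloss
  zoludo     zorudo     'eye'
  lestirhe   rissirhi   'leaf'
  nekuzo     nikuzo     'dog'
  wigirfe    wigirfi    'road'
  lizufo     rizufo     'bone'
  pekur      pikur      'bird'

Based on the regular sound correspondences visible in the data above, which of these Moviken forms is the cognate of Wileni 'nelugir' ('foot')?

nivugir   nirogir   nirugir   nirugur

lestirhe ~ rissirhi, nekuzo ~ nikuzo — Wileni e corresponds to Moviken i after a consonant, before a consonant other than r, m, n, p, b, f, v.
zoludo ~ zorudo — Wileni l corresponds to Moviken r between vowels (before a back vowel).
Applying these to Wileni 'nelugir':
  nelugir → nilugir   (e→i after a consonant, before a consonant other than r, m, n, p, b, f, v)
  nilugir → nirugir   (l→r between vowels (before a back vowel))
So the Moviken cognate is 'nirugir'.

nirugir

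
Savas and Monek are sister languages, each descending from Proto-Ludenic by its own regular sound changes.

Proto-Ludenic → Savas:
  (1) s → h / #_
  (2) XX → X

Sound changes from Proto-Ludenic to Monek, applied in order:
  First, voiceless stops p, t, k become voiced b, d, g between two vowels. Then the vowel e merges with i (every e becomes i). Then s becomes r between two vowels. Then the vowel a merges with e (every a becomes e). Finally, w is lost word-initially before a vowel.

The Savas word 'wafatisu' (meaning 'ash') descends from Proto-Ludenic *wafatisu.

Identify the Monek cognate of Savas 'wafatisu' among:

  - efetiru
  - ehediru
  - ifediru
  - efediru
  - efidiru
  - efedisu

efediru

Monek: start from *wafatisu.
  rule 1 (intervocalic voicing): wafatisu → wafadisu
  rule 2: no change — wafadisu
  rule 3 (rhotacism): wafadisu → wafadiru
  rule 4 (vowel merger): wafadiru → wefediru
  rule 5 (glide loss): wefediru → efediru
  ⇒ Monek efediru
Among the options, 'efediru' alone shows every Monek change applied in order.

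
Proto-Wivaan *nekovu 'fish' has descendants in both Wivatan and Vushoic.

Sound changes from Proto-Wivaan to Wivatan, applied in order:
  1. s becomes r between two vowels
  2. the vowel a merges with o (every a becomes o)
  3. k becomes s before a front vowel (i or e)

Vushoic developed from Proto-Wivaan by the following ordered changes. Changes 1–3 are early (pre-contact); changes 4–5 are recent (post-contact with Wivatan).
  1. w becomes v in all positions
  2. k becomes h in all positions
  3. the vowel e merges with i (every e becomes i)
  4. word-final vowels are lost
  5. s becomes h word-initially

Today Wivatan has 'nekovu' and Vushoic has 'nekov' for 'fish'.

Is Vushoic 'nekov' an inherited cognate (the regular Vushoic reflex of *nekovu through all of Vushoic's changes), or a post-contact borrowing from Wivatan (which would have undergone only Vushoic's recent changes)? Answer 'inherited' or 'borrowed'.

If inherited, *nekovu would pass through all of Vushoic's changes:
Vushoic: start from *nekovu.
  rule 1: no change — nekovu
  rule 2 (unconditioned shift): nekovu → nehovu
  rule 3 (vowel merger): nehovu → nihovu
  rule 4 (apocope): nihovu → nihov
  rule 5: no change — nihov
  ⇒ Vushoic nihov
If borrowed from Wivatan 'nekovu' after the early changes, it would undergo only the recent ones:
  rule 4 (apocope): nekovu → nekov
  rule 5 (debuccalisation): no change (nekov)
  ⇒ as a loan: nekov
Vushoic 'nekov' matches the loan outcome 'nekov', not the inherited 'nihov' — it skipped the early Vushoic changes, so it was borrowed from Wivatan.

borrowed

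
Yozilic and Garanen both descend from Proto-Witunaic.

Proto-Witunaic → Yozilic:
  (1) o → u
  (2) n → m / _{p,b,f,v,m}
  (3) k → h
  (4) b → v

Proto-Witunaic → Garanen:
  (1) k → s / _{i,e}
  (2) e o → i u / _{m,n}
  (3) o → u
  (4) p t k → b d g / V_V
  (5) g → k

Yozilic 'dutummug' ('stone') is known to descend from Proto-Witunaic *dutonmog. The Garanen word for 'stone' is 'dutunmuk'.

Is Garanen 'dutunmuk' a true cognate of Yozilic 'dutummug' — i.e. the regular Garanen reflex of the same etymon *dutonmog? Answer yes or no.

Derive the expected Garanen reflex of *dutonmog:
Garanen: *dutonmog
  dutonmog (rule 1 does not apply)
  dutonmog → dutunmog   [pre-nasal raising]
  dutunmog → dutunmug   [vowel merger]
  dutunmug → dudunmug   [intervocalic voicing]
  dudunmug → dudunmuk   [unconditioned shift]
  giving Garanen dudunmuk.
The regular Garanen reflex would be 'dudunmuk', but the attested form is 'dutunmuk'. The correspondence is irregular, so they are not cognates (the Garanen form has a different source).

no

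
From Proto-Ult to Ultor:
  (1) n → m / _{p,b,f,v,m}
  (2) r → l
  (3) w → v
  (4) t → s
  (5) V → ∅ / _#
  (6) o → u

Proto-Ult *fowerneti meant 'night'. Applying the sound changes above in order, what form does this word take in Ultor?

Ultor: *fowerneti
  fowerneti (rule 1 does not apply)
  fowerneti → fowelneti   [unconditioned shift]
  fowelneti → fovelneti   [unconditioned shift]
  fovelneti → fovelnesi   [unconditioned shift]
  fovelnesi → fovelnes   [apocope]
  fovelnes → fuvelnes   [vowel merger]
  giving Ultor fuvelnes.

fuvelnes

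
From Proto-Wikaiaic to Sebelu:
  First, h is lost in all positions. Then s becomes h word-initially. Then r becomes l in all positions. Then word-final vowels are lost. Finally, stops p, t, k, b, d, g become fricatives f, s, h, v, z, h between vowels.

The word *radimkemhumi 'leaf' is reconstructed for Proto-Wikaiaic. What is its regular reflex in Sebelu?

lazimkemum

Sebelu: *radimkemhumi
  radimkemhumi → radimkemumi   [h-loss]
  radimkemumi (rule 2 does not apply)
  radimkemumi → ladimkemumi   [unconditioned shift]
  ladimkemumi → ladimkemum   [apocope]
  ladimkemum → lazimkemum   [intervocalic lenition]
  giving Sebelu lazimkemum.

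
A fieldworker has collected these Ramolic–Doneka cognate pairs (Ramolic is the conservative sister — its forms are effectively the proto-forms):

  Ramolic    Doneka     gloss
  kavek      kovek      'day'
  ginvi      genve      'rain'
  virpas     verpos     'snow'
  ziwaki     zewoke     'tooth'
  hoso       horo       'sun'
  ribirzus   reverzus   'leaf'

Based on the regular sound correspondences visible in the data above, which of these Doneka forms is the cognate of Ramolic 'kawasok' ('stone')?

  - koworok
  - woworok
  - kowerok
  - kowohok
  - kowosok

virpas ~ verpos, ziwaki ~ zewoke — Ramolic a corresponds to Doneka o after a consonant, before a consonant other than r, m, n, p, b, f, v.
hoso ~ horo — Ramolic s corresponds to Doneka r between vowels (before a back vowel).
Applying these to Ramolic 'kawasok':
  kawasok → kowasok   (a→o after a consonant, before a consonant other than r, m, n, p, b, f, v)
  kowasok → kowosok   (a→o after a consonant, before a consonant other than r, m, n, p, b, f, v)
  kowosok → koworok   (s→r between vowels (before a back vowel))
So the Doneka cognate is 'koworok'.

koworok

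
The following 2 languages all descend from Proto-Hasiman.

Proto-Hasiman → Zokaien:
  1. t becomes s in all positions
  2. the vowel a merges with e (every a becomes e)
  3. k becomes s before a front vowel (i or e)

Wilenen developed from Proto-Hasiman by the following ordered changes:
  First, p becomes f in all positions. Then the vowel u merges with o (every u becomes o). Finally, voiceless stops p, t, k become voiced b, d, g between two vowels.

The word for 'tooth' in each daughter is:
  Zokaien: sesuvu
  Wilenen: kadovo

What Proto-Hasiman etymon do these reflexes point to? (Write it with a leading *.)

Position 1: Zokaien has s, Wilenen has k. Wilenen preserves k here (none of its changes turn any other segment into k), so the proto-segment is *k.
Position 6: Zokaien has u, Wilenen has o. Zokaien preserves u here (none of its changes turn any other segment into u), so the proto-segment is *u.
Position 2: Zokaien has e, Wilenen has a. Wilenen preserves a here (none of its changes turn any other segment into a), so the proto-segment is *a.
This points to *katuvu. Verify forward in each daughter:
Zokaien: *katuvu > kasuvu > kesuvu > sesuvu  (by unconditioned shift, vowel merger, palatalisation)
Wilenen: start from *katuvu.
  rule 1: no change — katuvu
  rule 2 (vowel merger): katuvu → katovo
  rule 3 (intervocalic voicing): katovo → kadovo
  ⇒ Wilenen kadovo
Only *katuvu yields all of Zokaien sesuvu, Wilenen kadovo.

*katuvu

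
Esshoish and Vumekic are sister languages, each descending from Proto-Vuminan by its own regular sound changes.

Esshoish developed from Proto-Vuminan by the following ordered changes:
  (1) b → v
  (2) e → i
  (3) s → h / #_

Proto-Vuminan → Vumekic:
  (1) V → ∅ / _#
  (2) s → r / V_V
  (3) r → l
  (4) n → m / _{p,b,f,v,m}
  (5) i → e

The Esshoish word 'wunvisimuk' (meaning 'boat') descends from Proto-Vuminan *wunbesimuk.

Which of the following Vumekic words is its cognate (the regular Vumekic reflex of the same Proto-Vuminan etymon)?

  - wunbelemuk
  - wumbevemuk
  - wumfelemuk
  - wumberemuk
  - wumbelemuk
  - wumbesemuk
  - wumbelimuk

Vumekic: *wunbesimuk > wunberimuk > wunbelimuk > wumbelimuk > wumbelemuk  (by rhotacism, unconditioned shift, nasal place assimilation, vowel merger)
The other candidates each miss or misapply at least one Vumekic change.

wumbelemuk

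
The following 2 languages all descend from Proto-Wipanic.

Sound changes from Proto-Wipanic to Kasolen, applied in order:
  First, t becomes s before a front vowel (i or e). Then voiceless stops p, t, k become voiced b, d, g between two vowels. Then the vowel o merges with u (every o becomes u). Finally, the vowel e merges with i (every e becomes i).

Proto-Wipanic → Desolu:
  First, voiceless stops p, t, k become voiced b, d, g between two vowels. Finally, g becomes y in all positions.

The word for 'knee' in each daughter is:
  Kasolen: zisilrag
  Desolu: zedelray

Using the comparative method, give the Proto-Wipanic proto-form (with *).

Position 4: Kasolen has i, Desolu has e. Desolu preserves e here (none of its changes turn any other segment into e), so the proto-segment is *e.
Position 8: Kasolen has g, Desolu has y. Taking the neighbouring segments as reconstructed: Kasolen g can only go back to *g; Desolu y could go back to *g or *y — the one source consistent with every daughter is *g.
Position 2: Kasolen has i, Desolu has e. Desolu preserves e here (none of its changes turn any other segment into e), so the proto-segment is *e.
This points to *zetelrag. Verify forward in each daughter:
Kasolen: *zetelrag
  zetelrag → zeselrag   [palatalisation]
  zeselrag (rule 2 does not apply)
  zeselrag (rule 3 does not apply)
  zeselrag → zisilrag   [vowel merger]
  giving Kasolen zisilrag.
Desolu: *zetelrag > zedelrag > zedelray  (by intervocalic voicing, unconditioned shift)
Only *zetelrag yields all of Kasolen zisilrag, Desolu zedelray.

*zetelrag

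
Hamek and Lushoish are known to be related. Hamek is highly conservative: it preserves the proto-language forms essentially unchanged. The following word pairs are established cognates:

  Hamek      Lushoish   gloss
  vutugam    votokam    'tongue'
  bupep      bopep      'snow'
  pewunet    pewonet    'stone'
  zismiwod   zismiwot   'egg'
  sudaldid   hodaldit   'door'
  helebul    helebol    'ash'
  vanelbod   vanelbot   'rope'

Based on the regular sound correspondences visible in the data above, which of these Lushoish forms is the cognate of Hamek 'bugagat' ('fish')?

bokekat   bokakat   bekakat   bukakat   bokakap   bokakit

vutugam ~ votokam, sudaldid ~ hodaldit — Hamek u corresponds to Lushoish o after a consonant, before a consonant other than r, m, n, p, b, f, v.
vutugam ~ votokam — Hamek g corresponds to Lushoish k between vowels (before a back vowel).
Applying these to Hamek 'bugagat':
  bugagat → bogagat   (u→o after a consonant, before a consonant other than r, m, n, p, b, f, v)
  bogagat → bokagat   (g→k between vowels (before a back vowel))
  bokagat → bokakat   (g→k between vowels (before a back vowel))
So the Lushoish cognate is 'bokakat'.

bokakat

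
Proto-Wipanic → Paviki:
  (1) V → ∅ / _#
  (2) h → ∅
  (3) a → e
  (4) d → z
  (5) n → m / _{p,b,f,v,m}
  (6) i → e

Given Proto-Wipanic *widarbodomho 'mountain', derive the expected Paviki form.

Paviki: *widarbodomho
  widarbodomho → widarbodomh   [apocope]
  widarbodomh → widarbodom   [h-loss]
  widarbodom → widerbodom   [vowel merger]
  widerbodom → wizerbozom   [unconditioned shift]
  wizerbozom (rule 5 does not apply)
  wizerbozom → wezerbozom   [vowel merger]
  giving Paviki wezerbozom.

wezerbozom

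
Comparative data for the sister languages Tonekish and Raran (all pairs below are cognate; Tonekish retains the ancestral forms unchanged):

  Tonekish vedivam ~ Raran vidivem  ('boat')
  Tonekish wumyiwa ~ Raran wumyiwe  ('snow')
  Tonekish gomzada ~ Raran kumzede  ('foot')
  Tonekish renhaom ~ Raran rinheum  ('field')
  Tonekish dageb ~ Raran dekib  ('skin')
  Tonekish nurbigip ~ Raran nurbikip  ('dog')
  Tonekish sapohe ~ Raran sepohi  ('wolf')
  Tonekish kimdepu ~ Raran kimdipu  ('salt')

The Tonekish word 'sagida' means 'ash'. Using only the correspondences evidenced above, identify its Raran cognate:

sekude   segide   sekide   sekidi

gomzada ~ kumzede, dageb ~ dekib — Tonekish a corresponds to Raran e after a consonant, before a consonant other than r, m, n, p, b, f, v.
nurbigip ~ nurbikip — Tonekish g corresponds to Raran k between vowels (before a front vowel).
wumyiwa ~ wumyiwe, gomzada ~ kumzede — Tonekish a corresponds to Raran e word-finally.
Applying these to Tonekish 'sagida':
  sagida → segida   (a→e after a consonant, before a consonant other than r, m, n, p, b, f, v)
  segida → sekida   (g→k between vowels (before a front vowel))
  sekida → sekide   (a→e word-finally)
So the Raran cognate is 'sekide'.

sekide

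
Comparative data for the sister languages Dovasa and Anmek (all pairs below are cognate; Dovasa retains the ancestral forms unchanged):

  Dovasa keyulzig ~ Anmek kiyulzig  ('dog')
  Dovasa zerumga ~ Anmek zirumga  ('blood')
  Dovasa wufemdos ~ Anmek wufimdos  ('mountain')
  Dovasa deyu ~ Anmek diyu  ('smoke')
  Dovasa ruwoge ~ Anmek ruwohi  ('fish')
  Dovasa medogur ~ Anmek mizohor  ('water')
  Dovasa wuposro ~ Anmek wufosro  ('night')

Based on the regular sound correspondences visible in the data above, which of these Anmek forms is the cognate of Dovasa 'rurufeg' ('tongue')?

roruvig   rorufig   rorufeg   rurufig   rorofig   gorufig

medogur ~ mizohor — Dovasa u corresponds to Anmek o after a consonant, before r.
keyulzig ~ kiyulzig, deyu ~ diyu — Dovasa e corresponds to Anmek i after a consonant, before a consonant other than r, m, n, p, b, f, v.
Applying these to Dovasa 'rurufeg':
  rurufeg → rorufeg   (u→o after a consonant, before r)
  rorufeg → rorufig   (e→i after a consonant, before a consonant other than r, m, n, p, b, f, v)
So the Anmek cognate is 'rorufig'.

rorufig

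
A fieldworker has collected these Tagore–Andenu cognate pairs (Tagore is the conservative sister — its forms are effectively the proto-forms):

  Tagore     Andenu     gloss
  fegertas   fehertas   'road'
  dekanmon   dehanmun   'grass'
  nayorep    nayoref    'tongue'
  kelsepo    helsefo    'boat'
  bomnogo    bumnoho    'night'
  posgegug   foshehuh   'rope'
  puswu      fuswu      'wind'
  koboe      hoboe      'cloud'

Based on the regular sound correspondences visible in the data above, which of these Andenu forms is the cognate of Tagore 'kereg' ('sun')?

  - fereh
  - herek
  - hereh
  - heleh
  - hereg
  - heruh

hereh

kelsepo ~ helsefo — Tagore k corresponds to Andenu h word-initially before a front vowel.
posgegug ~ foshehuh — Tagore g corresponds to Andenu h word-finally.
Applying these to Tagore 'kereg':
  kereg → hereg   (k→h word-initially before a front vowel)
  hereg → hereh   (g→h word-finally)
So the Andenu cognate is 'hereh'.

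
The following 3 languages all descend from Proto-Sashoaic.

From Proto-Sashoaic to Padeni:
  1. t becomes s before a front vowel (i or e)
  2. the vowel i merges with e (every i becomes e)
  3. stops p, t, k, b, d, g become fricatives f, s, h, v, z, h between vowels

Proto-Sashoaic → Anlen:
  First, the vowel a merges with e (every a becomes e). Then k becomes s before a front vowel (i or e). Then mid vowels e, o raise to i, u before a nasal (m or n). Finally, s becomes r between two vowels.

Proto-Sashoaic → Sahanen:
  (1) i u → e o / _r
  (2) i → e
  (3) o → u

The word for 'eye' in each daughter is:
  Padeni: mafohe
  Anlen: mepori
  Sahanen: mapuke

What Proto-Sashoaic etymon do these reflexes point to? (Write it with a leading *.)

Position 5: Padeni has h, Anlen has r, Sahanen has k. Sahanen preserves k here (none of its changes turn any other segment into k), so the proto-segment is *k.
Position 6: Padeni has e, Anlen has i, Sahanen has e. Taking the neighbouring segments as reconstructed: Padeni e could go back to *e or *i; Anlen i can only go back to *i; Sahanen e could go back to *e or *i — the one source consistent with every daughter is *i.
Position 2: Padeni has a, Anlen has e, Sahanen has a. Padeni preserves a here (none of its changes turn any other segment into a), so the proto-segment is *a.
Verify the candidate proto-form against each daughter:
Padeni: *mapoki > mapoke > mafohe  (by vowel merger, intervocalic lenition)
Anlen: start from *mapoki.
  rule 1 (vowel merger): mapoki → mepoki
  rule 2 (palatalisation): mepoki → meposi
  rule 3: no change — meposi
  rule 4 (rhotacism): meposi → mepori
  ⇒ Anlen mepori
Sahanen: *mapoki
  mapoki (rule 1 does not apply)
  mapoki → mapoke   [vowel merger]
  mapoke → mapuke   [vowel merger]
  giving Sahanen mapuke.
No other proto-form is consistent with every reflex, so the reconstruction is *mapoki.

*mapoki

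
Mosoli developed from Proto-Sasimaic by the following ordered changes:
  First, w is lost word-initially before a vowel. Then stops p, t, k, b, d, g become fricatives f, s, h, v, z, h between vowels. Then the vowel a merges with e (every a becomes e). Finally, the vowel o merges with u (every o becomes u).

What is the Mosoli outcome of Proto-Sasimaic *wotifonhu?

Mosoli: *wotifonhu
  wotifonhu → otifonhu   [glide loss]
  otifonhu → osifonhu   [intervocalic lenition]
  osifonhu (rule 3 does not apply)
  osifonhu → usifunhu   [vowel merger]
  giving Mosoli usifunhu.

usifunhu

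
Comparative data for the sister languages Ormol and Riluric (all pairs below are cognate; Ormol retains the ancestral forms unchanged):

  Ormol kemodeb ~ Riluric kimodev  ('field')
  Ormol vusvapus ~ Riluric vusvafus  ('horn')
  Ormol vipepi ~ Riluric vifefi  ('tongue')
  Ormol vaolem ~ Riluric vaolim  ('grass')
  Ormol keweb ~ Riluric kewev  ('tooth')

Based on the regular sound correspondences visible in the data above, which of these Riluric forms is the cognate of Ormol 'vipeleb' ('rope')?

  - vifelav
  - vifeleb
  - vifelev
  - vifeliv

vipepi ~ vifefi — Ormol p corresponds to Riluric f between vowels (before a front vowel).
kemodeb ~ kimodev, keweb ~ kewev — Ormol b corresponds to Riluric v word-finally.
Applying these to Ormol 'vipeleb':
  vipeleb → vifeleb   (p→f between vowels (before a front vowel))
  vifeleb → vifelev   (b→v word-finally)
So the Riluric cognate is 'vifelev'.

vifelev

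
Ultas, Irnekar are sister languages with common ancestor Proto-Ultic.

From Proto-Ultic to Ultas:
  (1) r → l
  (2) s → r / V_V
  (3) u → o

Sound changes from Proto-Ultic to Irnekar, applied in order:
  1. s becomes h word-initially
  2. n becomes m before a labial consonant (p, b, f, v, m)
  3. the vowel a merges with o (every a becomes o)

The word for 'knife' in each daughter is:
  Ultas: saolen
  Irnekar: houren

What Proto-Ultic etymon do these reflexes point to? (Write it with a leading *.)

Position 1: Ultas has s, Irnekar has h. Ultas preserves s here (none of its changes turn any other segment into s), so the proto-segment is *s.
Position 3: Ultas has o, Irnekar has u. Irnekar preserves u here (none of its changes turn any other segment into u), so the proto-segment is *u.
Position 4: Ultas has l, Irnekar has r. Irnekar preserves r here (none of its changes turn any other segment into r), so the proto-segment is *r.
This points to *sauren. Verify forward in each daughter:
Ultas: *sauren > saulen > saolen  (by unconditioned shift, vowel merger)
Irnekar: start from *sauren.
  rule 1 (debuccalisation): sauren → hauren
  rule 2: no change — hauren
  rule 3 (vowel merger): hauren → houren
  ⇒ Irnekar houren
*sauren is the unique common source.

*sauren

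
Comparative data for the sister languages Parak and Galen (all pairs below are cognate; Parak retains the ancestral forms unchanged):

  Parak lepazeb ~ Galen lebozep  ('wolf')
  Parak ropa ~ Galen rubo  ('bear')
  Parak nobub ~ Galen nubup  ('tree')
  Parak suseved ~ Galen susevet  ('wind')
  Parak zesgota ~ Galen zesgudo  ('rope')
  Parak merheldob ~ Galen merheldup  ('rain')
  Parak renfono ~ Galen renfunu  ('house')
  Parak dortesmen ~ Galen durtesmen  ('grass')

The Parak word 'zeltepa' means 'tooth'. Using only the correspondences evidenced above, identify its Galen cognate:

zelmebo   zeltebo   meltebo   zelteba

zeltebo

lepazeb ~ lebozep, ropa ~ rubo — Parak p corresponds to Galen b between vowels (before a back vowel).
ropa ~ rubo, zesgota ~ zesgudo — Parak a corresponds to Galen o word-finally.
Applying these to Parak 'zeltepa':
  zeltepa → zelteba   (p→b between vowels (before a back vowel))
  zelteba → zeltebo   (a→o word-finally)
So the Galen cognate is 'zeltebo'.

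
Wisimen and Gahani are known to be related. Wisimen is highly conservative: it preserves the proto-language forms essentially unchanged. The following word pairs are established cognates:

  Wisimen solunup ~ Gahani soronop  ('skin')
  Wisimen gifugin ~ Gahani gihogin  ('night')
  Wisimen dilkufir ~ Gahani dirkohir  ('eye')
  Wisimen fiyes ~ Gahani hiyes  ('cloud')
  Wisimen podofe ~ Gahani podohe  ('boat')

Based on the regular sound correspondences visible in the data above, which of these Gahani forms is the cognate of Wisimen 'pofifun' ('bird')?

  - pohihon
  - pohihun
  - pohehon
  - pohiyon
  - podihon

dilkufir ~ dirkohir — Wisimen f corresponds to Gahani h between vowels (before a front vowel).
gifugin ~ gihogin — Wisimen f corresponds to Gahani h between vowels (before a back vowel).
solunup ~ soronop — Wisimen u corresponds to Gahani o after a consonant, before a nasal.
Applying these to Wisimen 'pofifun':
  pofifun → pohifun   (f→h between vowels (before a front vowel))
  pohifun → pohihun   (f→h between vowels (before a back vowel))
  pohihun → pohihon   (u→o after a consonant, before a nasal)
So the Gahani cognate is 'pohihon'.

pohihon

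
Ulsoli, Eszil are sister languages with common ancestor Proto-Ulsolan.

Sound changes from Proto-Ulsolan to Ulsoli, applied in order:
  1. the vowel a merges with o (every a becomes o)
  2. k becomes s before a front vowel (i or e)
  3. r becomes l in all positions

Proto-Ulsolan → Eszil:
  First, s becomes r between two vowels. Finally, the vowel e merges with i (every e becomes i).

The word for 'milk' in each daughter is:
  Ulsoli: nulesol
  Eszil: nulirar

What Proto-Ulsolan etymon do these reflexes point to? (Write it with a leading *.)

*nulesar

Position 7: Ulsoli has l, Eszil has r. Taking the neighbouring segments as reconstructed: Ulsoli l could go back to *l or *r; Eszil r can only go back to *r — the one source consistent with every daughter is *r.
Position 6: Ulsoli has o, Eszil has a. Eszil preserves a here (none of its changes turn any other segment into a), so the proto-segment is *a.
Position 5: Ulsoli has s, Eszil has r. Taking the neighbouring segments as reconstructed: Ulsoli s can only go back to *s; Eszil r could go back to *s or *r — the one source consistent with every daughter is *s.
Continuing position by position gives *nulesar; check it forward:
Ulsoli: *nulesar > nulesor > nulesol  (by vowel merger, unconditioned shift)
Eszil: *nulesar
  nulesar → nulerar   [rhotacism]
  nulerar → nulirar   [vowel merger]
  giving Eszil nulirar.
*nulesar is the unique common source.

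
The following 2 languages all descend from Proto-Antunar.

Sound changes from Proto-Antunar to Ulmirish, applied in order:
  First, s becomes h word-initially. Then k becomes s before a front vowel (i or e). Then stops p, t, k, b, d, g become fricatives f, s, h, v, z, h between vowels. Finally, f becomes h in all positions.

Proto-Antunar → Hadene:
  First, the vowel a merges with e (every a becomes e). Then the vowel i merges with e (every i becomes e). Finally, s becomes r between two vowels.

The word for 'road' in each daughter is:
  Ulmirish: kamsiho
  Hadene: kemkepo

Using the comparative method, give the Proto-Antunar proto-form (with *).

*kamkipo

Position 5: Ulmirish has i, Hadene has e. Ulmirish preserves i here (none of its changes turn any other segment into i), so the proto-segment is *i.
Position 6: Ulmirish has h, Hadene has p. Hadene preserves p here (none of its changes turn any other segment into p), so the proto-segment is *p.
This points to *kamkipo. Verify forward in each daughter:
Ulmirish: *kamkipo > kamsipo > kamsifo > kamsiho  (by palatalisation, intervocalic lenition, unconditioned shift)
Hadene: start from *kamkipo.
  rule 1 (vowel merger): kamkipo → kemkipo
  rule 2 (vowel merger): kemkipo → kemkepo
  rule 3: no change — kemkepo
  ⇒ Hadene kemkepo
*kamkipo is the unique common source.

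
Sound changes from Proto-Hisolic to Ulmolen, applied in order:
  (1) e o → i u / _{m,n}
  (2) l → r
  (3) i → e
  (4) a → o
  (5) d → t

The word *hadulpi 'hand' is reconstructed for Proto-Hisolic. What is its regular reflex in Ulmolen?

hoturpe

Ulmolen: *hadulpi
  hadulpi (rule 1 does not apply)
  hadulpi → hadurpi   [unconditioned shift]
  hadurpi → hadurpe   [vowel merger]
  hadurpe → hodurpe   [vowel merger]
  hodurpe → hoturpe   [unconditioned shift]
  giving Ulmolen hoturpe.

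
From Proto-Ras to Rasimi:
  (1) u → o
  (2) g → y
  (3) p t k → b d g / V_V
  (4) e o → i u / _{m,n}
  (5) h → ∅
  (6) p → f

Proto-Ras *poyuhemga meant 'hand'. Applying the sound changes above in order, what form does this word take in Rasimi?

Rasimi: start from *poyuhemga.
  rule 1 (vowel merger): poyuhemga → poyohemga
  rule 2 (unconditioned shift): poyohemga → poyohemya
  rule 3: no change — poyohemya
  rule 4 (pre-nasal raising): poyohemya → poyohimya
  rule 5 (h-loss): poyohimya → poyoimya
  rule 6 (unconditioned shift): poyoimya → foyoimya
  ⇒ Rasimi foyoimya

foyoimya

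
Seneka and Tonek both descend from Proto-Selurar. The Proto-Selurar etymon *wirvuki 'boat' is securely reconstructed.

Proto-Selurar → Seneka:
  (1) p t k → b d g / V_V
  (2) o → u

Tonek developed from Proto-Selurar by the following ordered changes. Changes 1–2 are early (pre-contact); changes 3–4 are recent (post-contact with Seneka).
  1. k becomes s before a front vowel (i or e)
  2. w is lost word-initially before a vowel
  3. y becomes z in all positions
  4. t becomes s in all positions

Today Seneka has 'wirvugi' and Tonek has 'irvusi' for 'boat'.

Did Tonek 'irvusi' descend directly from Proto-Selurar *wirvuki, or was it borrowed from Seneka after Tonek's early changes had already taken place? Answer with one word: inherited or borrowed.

inherited

If inherited, *wirvuki would pass through all of Tonek's changes:
Tonek: *wirvuki
  wirvuki → wirvusi   [palatalisation]
  wirvusi → irvusi   [glide loss]
  irvusi (rule 3 does not apply)
  irvusi (rule 4 does not apply)
  giving Tonek irvusi.
If borrowed from Seneka 'wirvugi' after the early changes, it would undergo only the recent ones:
  rule 3 (unconditioned shift): no change (wirvugi)
  rule 4 (unconditioned shift): no change (wirvugi)
  ⇒ as a loan: wirvugi
Tonek 'irvusi' matches the inherited outcome exactly, so it is an inherited cognate, not a loan.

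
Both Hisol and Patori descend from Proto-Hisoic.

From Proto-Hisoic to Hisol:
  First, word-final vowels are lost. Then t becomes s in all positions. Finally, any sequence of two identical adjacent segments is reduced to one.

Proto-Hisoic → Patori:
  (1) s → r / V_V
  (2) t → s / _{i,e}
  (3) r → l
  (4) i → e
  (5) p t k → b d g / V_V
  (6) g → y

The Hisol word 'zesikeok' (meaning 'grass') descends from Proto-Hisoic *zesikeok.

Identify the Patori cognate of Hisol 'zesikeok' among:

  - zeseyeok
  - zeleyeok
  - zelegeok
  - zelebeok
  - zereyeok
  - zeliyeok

Patori: *zesikeok > zerikeok > zelikeok > zelekeok > zelegeok > zeleyeok  (by rhotacism, unconditioned shift, vowel merger, intervocalic voicing, unconditioned shift)
Only 'zeleyeok' matches the regular Patori development of *zesikeok.

zeleyeok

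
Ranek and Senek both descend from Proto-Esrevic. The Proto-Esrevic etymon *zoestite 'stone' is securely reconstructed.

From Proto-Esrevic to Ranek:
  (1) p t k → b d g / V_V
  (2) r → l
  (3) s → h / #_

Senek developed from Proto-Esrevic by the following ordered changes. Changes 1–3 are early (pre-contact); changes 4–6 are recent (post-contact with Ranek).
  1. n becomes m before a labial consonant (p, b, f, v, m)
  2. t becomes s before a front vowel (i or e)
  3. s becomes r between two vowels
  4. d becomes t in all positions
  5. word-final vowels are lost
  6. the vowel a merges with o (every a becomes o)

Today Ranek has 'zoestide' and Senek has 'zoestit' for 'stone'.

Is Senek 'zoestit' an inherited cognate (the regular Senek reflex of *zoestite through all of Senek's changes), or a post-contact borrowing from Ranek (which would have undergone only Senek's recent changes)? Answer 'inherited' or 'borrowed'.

If inherited, *zoestite would pass through all of Senek's changes:
Senek: *zoestite
  zoestite (rule 1 does not apply)
  zoestite → zoessise   [palatalisation]
  zoessise → zoessire   [rhotacism]
  zoessire (rule 4 does not apply)
  zoessire → zoessir   [apocope]
  zoessir (rule 6 does not apply)
  giving Senek zoessir.
If borrowed from Ranek 'zoestide' after the early changes, it would undergo only the recent ones:
  rule 4 (unconditioned shift): zoestide → zoestite
  rule 5 (apocope): zoestite → zoestit
  rule 6 (vowel merger): no change (zoestit)
  ⇒ as a loan: zoestit
Senek 'zoestit' matches the loan outcome 'zoestit', not the inherited 'zoessir' — it skipped the early Senek changes, so it was borrowed from Ranek.

borrowed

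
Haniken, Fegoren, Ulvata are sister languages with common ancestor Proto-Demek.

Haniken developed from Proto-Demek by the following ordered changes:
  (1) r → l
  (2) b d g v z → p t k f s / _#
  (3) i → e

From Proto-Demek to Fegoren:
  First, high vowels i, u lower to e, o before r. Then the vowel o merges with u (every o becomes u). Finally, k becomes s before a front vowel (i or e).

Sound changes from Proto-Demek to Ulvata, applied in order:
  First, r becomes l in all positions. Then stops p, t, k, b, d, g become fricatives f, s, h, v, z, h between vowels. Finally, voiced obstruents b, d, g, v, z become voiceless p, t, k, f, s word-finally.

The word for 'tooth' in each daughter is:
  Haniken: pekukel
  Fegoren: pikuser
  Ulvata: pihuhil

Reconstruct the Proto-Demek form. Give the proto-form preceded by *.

Position 6: Haniken has e, Fegoren has e, Ulvata has i. Ulvata preserves i here (none of its changes turn any other segment into i), so the proto-segment is *i.
Position 2: Haniken has e, Fegoren has i, Ulvata has i. Fegoren preserves i here (none of its changes turn any other segment into i), so the proto-segment is *i.
Continuing position by position gives *pikukir; check it forward:
Haniken: start from *pikukir.
  rule 1 (unconditioned shift): pikukir → pikukil
  rule 2: no change — pikukil
  rule 3 (vowel merger): pikukil → pekukel
  ⇒ Haniken pekukel
Fegoren: *pikukir
  pikukir → pikuker   [pre-rhotic lowering]
  pikuker (rule 2 does not apply)
  pikuker → pikuser   [palatalisation]
  giving Fegoren pikuser.
Ulvata: start from *pikukir.
  rule 1 (unconditioned shift): pikukir → pikukil
  rule 2 (intervocalic lenition): pikukil → pihuhil
  rule 3: no change — pihuhil
  ⇒ Ulvata pihuhil
*pikukir is the unique common source.

*pikukir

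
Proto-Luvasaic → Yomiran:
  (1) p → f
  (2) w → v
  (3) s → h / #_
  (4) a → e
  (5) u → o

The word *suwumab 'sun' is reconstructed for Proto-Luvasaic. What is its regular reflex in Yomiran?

hovomeb

Yomiran: *suwumab
  suwumab (rule 1 does not apply)
  suwumab → suvumab   [unconditioned shift]
  suvumab → huvumab   [debuccalisation]
  huvumab → huvumeb   [vowel merger]
  huvumeb → hovomeb   [vowel merger]
  giving Yomiran hovomeb.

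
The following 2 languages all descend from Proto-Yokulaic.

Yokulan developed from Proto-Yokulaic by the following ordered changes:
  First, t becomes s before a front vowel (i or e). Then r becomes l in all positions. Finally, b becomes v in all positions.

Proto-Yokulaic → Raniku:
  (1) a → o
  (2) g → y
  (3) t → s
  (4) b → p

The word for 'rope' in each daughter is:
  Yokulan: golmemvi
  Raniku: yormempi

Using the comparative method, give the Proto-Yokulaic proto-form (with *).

*gormembi

Position 3: Yokulan has l, Raniku has r. Raniku preserves r here (none of its changes turn any other segment into r), so the proto-segment is *r.
Position 7: Yokulan has v, Raniku has p. Taking the neighbouring segments as reconstructed: Yokulan v could go back to *b or *v; Raniku p could go back to *p or *b — the one source consistent with every daughter is *b.
This points to *gormembi. Verify forward in each daughter:
Yokulan: *gormembi
  gormembi (rule 1 does not apply)
  gormembi → golmembi   [unconditioned shift]
  golmembi → golmemvi   [unconditioned shift]
  giving Yokulan golmemvi.
Raniku: start from *gormembi.
  rule 1: no change — gormembi
  rule 2 (unconditioned shift): gormembi → yormembi
  rule 3: no change — yormembi
  rule 4 (unconditioned shift): yormembi → yormempi
  ⇒ Raniku yormempi
*gormembi is the unique common source.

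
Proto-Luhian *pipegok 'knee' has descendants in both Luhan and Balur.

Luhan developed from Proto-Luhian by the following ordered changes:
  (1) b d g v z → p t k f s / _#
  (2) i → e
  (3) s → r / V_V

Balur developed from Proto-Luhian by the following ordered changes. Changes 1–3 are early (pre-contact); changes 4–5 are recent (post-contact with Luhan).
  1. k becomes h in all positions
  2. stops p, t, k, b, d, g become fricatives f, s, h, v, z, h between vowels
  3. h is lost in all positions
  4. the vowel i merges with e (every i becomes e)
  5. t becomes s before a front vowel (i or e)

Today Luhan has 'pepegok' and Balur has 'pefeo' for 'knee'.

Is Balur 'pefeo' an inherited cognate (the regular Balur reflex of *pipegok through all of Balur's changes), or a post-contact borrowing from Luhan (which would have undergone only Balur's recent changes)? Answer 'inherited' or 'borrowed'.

inherited

If inherited, *pipegok would pass through all of Balur's changes:
Balur: *pipegok > pipegoh > pifehoh > pifeo > pefeo  (by unconditioned shift, intervocalic lenition, h-loss, vowel merger)
If borrowed from Luhan 'pepegok' after the early changes, it would undergo only the recent ones:
  rule 4 (vowel merger): no change (pepegok)
  rule 5 (palatalisation): no change (pepegok)
  ⇒ as a loan: pepegok
Balur 'pefeo' matches the inherited outcome exactly, so it is an inherited cognate, not a loan.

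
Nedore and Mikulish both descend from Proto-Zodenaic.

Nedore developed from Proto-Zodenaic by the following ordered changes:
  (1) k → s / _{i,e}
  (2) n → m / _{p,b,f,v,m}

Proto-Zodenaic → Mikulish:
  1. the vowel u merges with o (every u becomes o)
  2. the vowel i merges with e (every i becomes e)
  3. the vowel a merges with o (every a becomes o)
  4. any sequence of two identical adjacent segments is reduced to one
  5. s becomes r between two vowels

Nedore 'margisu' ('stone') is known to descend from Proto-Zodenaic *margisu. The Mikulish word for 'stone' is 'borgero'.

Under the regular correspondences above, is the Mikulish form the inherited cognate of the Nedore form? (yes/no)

Derive the expected Mikulish reflex of *margisu:
Mikulish: *margisu
  margisu → margiso   [vowel merger]
  margiso → margeso   [vowel merger]
  margeso → morgeso   [vowel merger]
  morgeso (rule 4 does not apply)
  morgeso → morgero   [rhotacism]
  giving Mikulish morgero.
The regular Mikulish reflex would be 'morgero', but the attested form is 'borgero'. The correspondence is irregular, so they are not cognates (the Mikulish form has a different source).

no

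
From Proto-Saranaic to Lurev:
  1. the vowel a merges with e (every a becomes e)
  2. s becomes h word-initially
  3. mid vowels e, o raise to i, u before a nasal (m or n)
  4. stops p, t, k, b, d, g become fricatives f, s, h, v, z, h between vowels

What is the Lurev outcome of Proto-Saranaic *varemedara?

Lurev: start from *varemedara.
  rule 1 (vowel merger): varemedara → veremedere
  rule 2: no change — veremedere
  rule 3 (pre-nasal raising): veremedere → verimedere
  rule 4 (intervocalic lenition): verimedere → verimezere
  ⇒ Lurev verimezere

verimezere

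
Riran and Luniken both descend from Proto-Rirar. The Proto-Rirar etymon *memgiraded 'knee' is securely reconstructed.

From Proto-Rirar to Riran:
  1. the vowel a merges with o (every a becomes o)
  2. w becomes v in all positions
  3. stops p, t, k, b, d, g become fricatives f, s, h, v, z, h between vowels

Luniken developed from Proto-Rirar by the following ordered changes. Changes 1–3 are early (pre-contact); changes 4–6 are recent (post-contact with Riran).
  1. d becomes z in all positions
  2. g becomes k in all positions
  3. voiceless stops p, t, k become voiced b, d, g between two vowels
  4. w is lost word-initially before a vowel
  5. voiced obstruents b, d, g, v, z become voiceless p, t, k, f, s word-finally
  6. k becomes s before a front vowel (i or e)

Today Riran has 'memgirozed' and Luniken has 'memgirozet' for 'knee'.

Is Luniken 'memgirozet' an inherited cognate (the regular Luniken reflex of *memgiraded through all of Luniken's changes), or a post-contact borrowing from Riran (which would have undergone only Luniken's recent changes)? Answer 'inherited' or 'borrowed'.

If inherited, *memgiraded would pass through all of Luniken's changes:
Luniken: *memgiraded > memgirazez > memkirazez > memkirazes > memsirazes  (by unconditioned shift, unconditioned shift, final devoicing, palatalisation)
If borrowed from Riran 'memgirozed' after the early changes, it would undergo only the recent ones:
  rule 4 (glide loss): no change (memgirozed)
  rule 5 (final devoicing): memgirozed → memgirozet
  rule 6 (palatalisation): no change (memgirozet)
  ⇒ as a loan: memgirozet
Luniken 'memgirozet' matches the loan outcome 'memgirozet', not the inherited 'memsirazes' — it skipped the early Luniken changes, so it was borrowed from Riran.

borrowed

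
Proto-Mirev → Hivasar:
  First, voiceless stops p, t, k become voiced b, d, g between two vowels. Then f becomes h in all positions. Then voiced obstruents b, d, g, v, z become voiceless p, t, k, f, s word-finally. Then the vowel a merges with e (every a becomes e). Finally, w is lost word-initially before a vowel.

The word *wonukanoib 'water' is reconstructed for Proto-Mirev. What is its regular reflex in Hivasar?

onugenoip

Hivasar: *wonukanoib > wonuganoib > wonuganoip > wonugenoip > onugenoip  (by intervocalic voicing, final devoicing, vowel merger, glide loss)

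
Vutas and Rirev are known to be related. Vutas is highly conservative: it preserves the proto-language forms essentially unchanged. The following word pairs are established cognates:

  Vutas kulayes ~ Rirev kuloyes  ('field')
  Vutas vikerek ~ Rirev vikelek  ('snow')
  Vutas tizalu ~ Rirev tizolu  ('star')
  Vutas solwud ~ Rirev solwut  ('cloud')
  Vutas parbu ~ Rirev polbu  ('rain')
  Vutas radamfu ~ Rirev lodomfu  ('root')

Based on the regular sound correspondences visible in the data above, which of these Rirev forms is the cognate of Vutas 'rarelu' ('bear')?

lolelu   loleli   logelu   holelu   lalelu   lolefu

lolelu

radamfu ~ lodomfu — Vutas r corresponds to Rirev l word-initially before a back vowel.
parbu ~ polbu — Vutas a corresponds to Rirev o after a consonant, before r.
vikerek ~ vikelek — Vutas r corresponds to Rirev l between vowels (before a front vowel).
Applying these to Vutas 'rarelu':
  rarelu → larelu   (r→l word-initially before a back vowel)
  larelu → lorelu   (a→o after a consonant, before r)
  lorelu → lolelu   (r→l between vowels (before a front vowel))
So the Rirev cognate is 'lolelu'.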